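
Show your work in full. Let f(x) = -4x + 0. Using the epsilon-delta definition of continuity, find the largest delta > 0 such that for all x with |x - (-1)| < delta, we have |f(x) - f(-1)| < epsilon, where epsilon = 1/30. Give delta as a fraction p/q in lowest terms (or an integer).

We compute f(-1) = -4*(-1) + 0 = 4.
|f(x) - f(-1)| = |-4x + 0 - (4)| = |-4(x - (-1))| = 4|x - (-1)|.
We need 4|x - (-1)| < 1/30, i.e. |x - (-1)| < 1/30 / 4 = 1/120.
So any delta <= 1/120 works. Conversely, if delta > 1/120, then x = -1 + 1/120 satisfies |x - (-1)| = 1/120 < delta but |f(x) - f(-1)| = 4 * 1/120 = 1/30, which is not < 1/30; so no larger delta works.
Hence the largest such delta is 1/120.

1/120


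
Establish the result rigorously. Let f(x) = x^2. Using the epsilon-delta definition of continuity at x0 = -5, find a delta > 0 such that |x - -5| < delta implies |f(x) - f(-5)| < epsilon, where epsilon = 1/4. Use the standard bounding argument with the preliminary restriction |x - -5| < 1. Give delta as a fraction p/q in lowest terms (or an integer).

Factor: |x^2 - (-5)^2| = |x - -5| * |x + -5|.
Impose |x - -5| < 1 first. Then |x + -5| = |(x - -5) + 2*(-5)| <= |x - -5| + 2*|-5| < 1 + 10 = 11.
So |x^2 - (-5)^2| < delta * 11.
We need delta * 11 <= 1/4, i.e. delta <= 1/4/11 = 1/44.
Since 1/44 < 1, this is tighter than 1; take delta = 1/44.
So delta = 1/44 works.

1/44


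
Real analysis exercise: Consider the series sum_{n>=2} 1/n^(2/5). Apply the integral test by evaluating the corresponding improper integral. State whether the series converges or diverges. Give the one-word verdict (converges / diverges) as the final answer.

Let f(x) = x^(-2/5). Then f is positive, continuous, and decreasing on [2, infinity), so the integral test applies.
Compute the improper integral int_{2}^infinity f(x) dx:
  antiderivative F(x) = 5*x^(3/5)/3.
  As x -> infinity, F(x) -> infinity (since p = 2/5 < 1).
  So the integral diverges. By the integral test, the series diverges.

diverges


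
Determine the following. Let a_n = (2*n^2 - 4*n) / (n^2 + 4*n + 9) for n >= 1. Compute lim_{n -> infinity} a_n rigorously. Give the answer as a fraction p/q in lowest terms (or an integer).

Divide numerator and denominator by n^2, the highest power:
numerator / n^2 = 2 - 4/n
denominator / n^2 = 1 + 4/n + 9/n^2
As n -> infinity, all terms of the form c/n^k (k >= 1) tend to 0.
So numerator / n^2 -> 2 and denominator / n^2 -> 1.
Therefore lim a_n = 2.

2


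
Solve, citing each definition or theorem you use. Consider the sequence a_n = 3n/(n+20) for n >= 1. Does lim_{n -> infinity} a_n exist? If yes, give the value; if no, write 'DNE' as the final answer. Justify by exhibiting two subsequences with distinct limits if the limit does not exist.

Examine the behaviour of a_n along subsequences.
Even-n subsequence a_{2k} = 3(2k)/(2k+20) -> 3. Odd-n subsequence a_{2k+1} = 3(2k+1)/(2k+21) -> 3. Both tend to 3, which suggests the limit is 3; verify directly.
|a_n - 3| = |3n - 3(n+20)| / (n+20) = 60/(n+20) < 60/n for every n >= 1.
Given epsilon > 0, choose a positive integer N > 60/epsilon. Then for all n >= N, |a_n - 3| < 60/n <= 60/N < epsilon.
So by the definition of the limit, lim a_n exists and equals 3.

3


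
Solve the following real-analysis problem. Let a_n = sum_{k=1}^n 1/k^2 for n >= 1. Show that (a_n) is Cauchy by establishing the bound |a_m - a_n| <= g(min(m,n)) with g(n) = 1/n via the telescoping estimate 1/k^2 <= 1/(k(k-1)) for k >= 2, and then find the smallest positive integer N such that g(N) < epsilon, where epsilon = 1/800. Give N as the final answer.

For m > n >= 1: |a_m - a_n| = sum_{k=n+1}^m 1/k^2.
Use 1/k^2 <= 1/(k(k-1)) = 1/(k-1) - 1/k for k >= 2:
sum_{k=n+1}^m 1/k^2 <= sum_{k=n+1}^m (1/(k-1) - 1/k) = 1/n - 1/m <= 1/n.
By symmetry the same bound holds with n,m swapped, so |a_m - a_n| <= 1/min(m,n) = g(min(m,n)). Since g(n) -> 0, (a_n) is Cauchy.
Now solve g(N) < 1/800: 1/N < 1/800 <=> N > 1/(1/800) = 800.
The smallest integer strictly greater than 800 is N = 801.
Check: g(801) = 1/801 < 1/800; g(800) = 1/800 >= 1/800. So N = 801.

801


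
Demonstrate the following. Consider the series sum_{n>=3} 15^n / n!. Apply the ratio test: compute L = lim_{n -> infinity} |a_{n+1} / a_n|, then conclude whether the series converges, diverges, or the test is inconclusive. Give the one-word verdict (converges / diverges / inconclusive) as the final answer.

Let a_n denote the general term. Form the ratio a_{n+1}/a_n and simplify:
a_{n+1}/a_n = 15/(n + 1)
Take the limit as n -> infinity: L = 0.
Since L = 0 < 1, the ratio test implies the series converges.

converges


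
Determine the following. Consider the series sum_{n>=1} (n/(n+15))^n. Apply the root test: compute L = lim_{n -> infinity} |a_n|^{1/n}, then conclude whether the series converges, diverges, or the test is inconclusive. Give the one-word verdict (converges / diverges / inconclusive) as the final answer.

Let a_n denote the general term. Form |a_n|^(1/n) and simplify:
|a_n|^(1/n) = n/(n + 15)
Take the limit as n -> infinity: L = 1.
Since L = 1, the root test is inconclusive. (In fact a_n = (n/(n+15))^n -> e^(-15) != 0, so the nth-term test shows divergence; but the root test itself gives no conclusion.)

inconclusive


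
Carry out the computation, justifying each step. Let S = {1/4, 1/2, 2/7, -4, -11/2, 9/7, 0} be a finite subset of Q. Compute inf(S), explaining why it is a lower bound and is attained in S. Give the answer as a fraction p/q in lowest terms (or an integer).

S is finite, so inf(S) = min(S).
Sorted increasing:
-11/2, -4, 0, 1/4, 2/7, 1/2, 9/7
The extremum is -11/2.
For every x in S, x >= -11/2. And -11/2 is in S, so it is attained.
Therefore inf(S) = -11/2.

-11/2


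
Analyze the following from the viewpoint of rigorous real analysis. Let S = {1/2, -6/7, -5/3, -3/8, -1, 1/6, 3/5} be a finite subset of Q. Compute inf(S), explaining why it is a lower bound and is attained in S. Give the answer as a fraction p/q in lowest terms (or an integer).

S is finite, so inf(S) = min(S).
Sorted increasing:
-5/3, -1, -6/7, -3/8, 1/6, 1/2, 3/5
The extremum is -5/3.
For every x in S, x >= -5/3. And -5/3 is in S, so it is attained.
Therefore inf(S) = -5/3.

-5/3


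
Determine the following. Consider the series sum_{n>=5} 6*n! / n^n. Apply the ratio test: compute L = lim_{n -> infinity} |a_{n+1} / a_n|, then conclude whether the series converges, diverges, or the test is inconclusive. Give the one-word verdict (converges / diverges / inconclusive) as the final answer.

Let a_n denote the general term. Form the ratio a_{n+1}/a_n and simplify:
a_{n+1}/a_n = (n/(n + 1))^n
Take the limit as n -> infinity: L = exp(-1).
Since L = exp(-1) < 1, the ratio test implies the series converges.

converges


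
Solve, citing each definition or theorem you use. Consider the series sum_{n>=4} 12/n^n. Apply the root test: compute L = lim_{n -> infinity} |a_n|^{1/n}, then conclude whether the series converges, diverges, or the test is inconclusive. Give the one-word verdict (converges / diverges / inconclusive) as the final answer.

Let a_n denote the general term. Form |a_n|^(1/n) and simplify:
|a_n|^(1/n) = 12^(1/n)/n
Take the limit as n -> infinity: L = 0.
Since L = 0 < 1, the root test implies convergence.

converges


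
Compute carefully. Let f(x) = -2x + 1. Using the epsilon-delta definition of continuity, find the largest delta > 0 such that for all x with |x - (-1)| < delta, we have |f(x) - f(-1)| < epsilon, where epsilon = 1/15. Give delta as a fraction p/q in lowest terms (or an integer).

We compute f(-1) = -2*(-1) + 1 = 3.
|f(x) - f(-1)| = |-2x + 1 - (3)| = |-2(x - (-1))| = 2|x - (-1)|.
We need 2|x - (-1)| < 1/15, i.e. |x - (-1)| < 1/15 / 2 = 1/30.
So any delta <= 1/30 works. Conversely, if delta > 1/30, then x = -1 + 1/30 satisfies |x - (-1)| = 1/30 < delta but |f(x) - f(-1)| = 2 * 1/30 = 1/15, which is not < 1/15; so no larger delta works.
Hence the largest such delta is 1/30.

1/30


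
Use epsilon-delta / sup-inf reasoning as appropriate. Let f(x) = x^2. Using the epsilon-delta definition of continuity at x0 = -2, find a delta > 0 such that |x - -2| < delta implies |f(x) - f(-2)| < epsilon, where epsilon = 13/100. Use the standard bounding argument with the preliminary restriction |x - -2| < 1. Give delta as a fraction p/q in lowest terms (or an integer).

Factor: |x^2 - (-2)^2| = |x - -2| * |x + -2|.
Impose |x - -2| < 1 first. Then |x + -2| = |(x - -2) + 2*(-2)| <= |x - -2| + 2*|-2| < 1 + 4 = 5.
So |x^2 - (-2)^2| < delta * 5.
We need delta * 5 <= 13/100, i.e. delta <= 13/100/5 = 13/500.
Since 13/500 < 1, this is tighter than 1; take delta = 13/500.
So delta = 13/500 works.

13/500


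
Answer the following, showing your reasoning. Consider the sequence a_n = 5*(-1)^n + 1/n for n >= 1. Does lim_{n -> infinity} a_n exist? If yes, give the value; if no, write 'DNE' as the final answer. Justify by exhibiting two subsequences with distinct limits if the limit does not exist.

Examine the behaviour of a_n along subsequences.
a_{2k} = 5 + 1/(2k) -> 5. a_{2k+1} = -5 + 1/(2k+1) -> -5.
Since these two subsequential limits are 5 and -5, distinct, the full sequence cannot converge (a convergent sequence has all subsequences tending to the same limit). So lim a_n does not exist.

DNE


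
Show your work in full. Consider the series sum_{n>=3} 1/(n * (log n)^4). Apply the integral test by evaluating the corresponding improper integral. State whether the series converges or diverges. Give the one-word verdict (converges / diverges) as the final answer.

Let f(x) = 1/(x*log(x)^4). Then f is positive, continuous, and decreasing on [3, infinity), so the integral test applies.
Compute the improper integral int_{3}^infinity f(x) dx:
  antiderivative F(x) = -1/(3*log(x)^3).
  F(x) -> 0 as x -> infinity.  int = 0 - F(3) = 1/(3*log(3)^3) < infinity. By the integral test, the series converges.

converges


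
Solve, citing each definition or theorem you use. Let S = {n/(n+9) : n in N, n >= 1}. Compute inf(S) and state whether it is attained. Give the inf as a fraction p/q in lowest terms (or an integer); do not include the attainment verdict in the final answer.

Analysis:
- Values: 1/10, 2/11, 1/4, 4/13, ... strictly increasing.
- Minimum is 1/10 (n=1); inf = 1/10 (attained).
- n/(n+9) = 1 - 9/(n+9) -> 1 from below as n -> infinity, and never equals 1.
- So sup = 1 (not attained).
Conclusion: inf(S) = 1/10, attained in S.

1/10


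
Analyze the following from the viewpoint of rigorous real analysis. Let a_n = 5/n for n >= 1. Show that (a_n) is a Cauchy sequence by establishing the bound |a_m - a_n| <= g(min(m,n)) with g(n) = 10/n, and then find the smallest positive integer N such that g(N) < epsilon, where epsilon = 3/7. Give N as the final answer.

For any m, n >= 1, by the triangle inequality:
|a_m - a_n| = |5/m - 5/n| <= 5*1/m + 5*1/n <= 10/min(m,n).
So g(n) = 10/n bounds the Cauchy difference. Since g(n) -> 0, (a_n) is Cauchy.
Now solve g(N) < 3/7: 10/N < 3/7 <=> N > 10 / (3/7) = 70/3.
The smallest integer strictly greater than 70/3 is N = 24.
Check: g(24) = 10/24 = 5/12 < 3/7; g(23) = 10/23 >= 3/7. So N = 24.

24


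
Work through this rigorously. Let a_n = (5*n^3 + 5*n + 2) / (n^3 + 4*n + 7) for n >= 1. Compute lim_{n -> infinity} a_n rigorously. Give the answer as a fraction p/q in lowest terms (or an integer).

Divide numerator and denominator by n^3, the highest power:
numerator / n^3 = 5 + 5/n^2 + 2/n^3
denominator / n^3 = 1 + 4/n^2 + 7/n^3
As n -> infinity, all terms of the form c/n^k (k >= 1) tend to 0.
So numerator / n^3 -> 5 and denominator / n^3 -> 1.
Therefore lim a_n = 5.

5


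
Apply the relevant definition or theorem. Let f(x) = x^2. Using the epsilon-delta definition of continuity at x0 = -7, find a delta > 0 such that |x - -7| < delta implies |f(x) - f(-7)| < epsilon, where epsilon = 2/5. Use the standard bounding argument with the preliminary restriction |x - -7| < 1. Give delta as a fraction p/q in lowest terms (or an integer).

Factor: |x^2 - (-7)^2| = |x - -7| * |x + -7|.
Impose |x - -7| < 1 first. Then |x + -7| = |(x - -7) + 2*(-7)| <= |x - -7| + 2*|-7| < 1 + 14 = 15.
So |x^2 - (-7)^2| < delta * 15.
We need delta * 15 <= 2/5, i.e. delta <= 2/5/15 = 2/75.
Since 2/75 < 1, this is tighter than 1; take delta = 2/75.
So delta = 2/75 works.

2/75


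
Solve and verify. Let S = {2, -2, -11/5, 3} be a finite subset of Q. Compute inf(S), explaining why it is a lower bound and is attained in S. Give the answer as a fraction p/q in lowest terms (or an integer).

S is finite, so inf(S) = min(S).
Sorted increasing:
-11/5, -2, 2, 3
The extremum is -11/5.
For every x in S, x >= -11/5. And -11/5 is in S, so it is attained.
Therefore inf(S) = -11/5.

-11/5


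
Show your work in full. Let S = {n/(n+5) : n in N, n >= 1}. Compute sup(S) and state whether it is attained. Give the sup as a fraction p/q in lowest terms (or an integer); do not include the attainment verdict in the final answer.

Analysis:
- Values: 1/6, 2/7, 3/8, 4/9, ... strictly increasing.
- Minimum is 1/6 (n=1); inf = 1/6 (attained).
- n/(n+5) = 1 - 5/(n+5) -> 1 from below as n -> infinity, and never equals 1.
- So sup = 1 (not attained).
Conclusion: sup(S) = 1, not attained in S.

1


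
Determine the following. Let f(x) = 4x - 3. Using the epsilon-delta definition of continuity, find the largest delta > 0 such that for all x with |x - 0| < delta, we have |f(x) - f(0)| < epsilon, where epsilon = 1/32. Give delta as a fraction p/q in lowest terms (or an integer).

We compute f(0) = 4*(0) - 3 = -3.
|f(x) - f(0)| = |4x - 3 - (-3)| = |4(x - 0)| = 4|x - 0|.
We need 4|x - 0| < 1/32, i.e. |x - 0| < 1/32 / 4 = 1/128.
So any delta <= 1/128 works. Conversely, if delta > 1/128, then x = 0 + 1/128 satisfies |x - 0| = 1/128 < delta but |f(x) - f(0)| = 4 * 1/128 = 1/32, which is not < 1/32; so no larger delta works.
Hence the largest such delta is 1/128.

1/128


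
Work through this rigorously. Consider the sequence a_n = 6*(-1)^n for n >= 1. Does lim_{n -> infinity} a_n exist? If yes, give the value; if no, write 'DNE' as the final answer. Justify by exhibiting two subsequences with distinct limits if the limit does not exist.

Examine the behaviour of a_n along subsequences.
Even-n subsequence a_{2k} = 6 -> 6. Odd-n subsequence a_{2k+1} = -6 -> -6.
Since these two subsequential limits are 6 and -6, distinct, the full sequence cannot converge (a convergent sequence has all subsequences tending to the same limit). So lim a_n does not exist.

DNE


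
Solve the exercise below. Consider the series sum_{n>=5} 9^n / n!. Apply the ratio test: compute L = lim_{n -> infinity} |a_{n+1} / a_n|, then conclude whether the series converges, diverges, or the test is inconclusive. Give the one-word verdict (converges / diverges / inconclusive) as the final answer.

Let a_n denote the general term. Form the ratio a_{n+1}/a_n and simplify:
a_{n+1}/a_n = 9/(n + 1)
Take the limit as n -> infinity: L = 0.
Since L = 0 < 1, the ratio test implies the series converges.

converges


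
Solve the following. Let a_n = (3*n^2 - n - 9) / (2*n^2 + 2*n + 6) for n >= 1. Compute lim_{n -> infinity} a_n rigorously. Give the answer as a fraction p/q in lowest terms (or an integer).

Divide numerator and denominator by n^2, the highest power:
numerator / n^2 = 3 - 1/n - 9/n^2
denominator / n^2 = 2 + 2/n + 6/n^2
As n -> infinity, all terms of the form c/n^k (k >= 1) tend to 0.
So numerator / n^2 -> 3 and denominator / n^2 -> 2.
Therefore lim a_n = 3/2.

3/2


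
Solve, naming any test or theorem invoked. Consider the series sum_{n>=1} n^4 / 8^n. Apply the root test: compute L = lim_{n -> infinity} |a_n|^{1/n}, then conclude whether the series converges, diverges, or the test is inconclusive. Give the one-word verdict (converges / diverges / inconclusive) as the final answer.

Let a_n denote the general term. Form |a_n|^(1/n) and simplify:
|a_n|^(1/n) = n^(4/n)/8
Take the limit as n -> infinity: L = 1/8.
Since L = 1/8 < 1, the root test implies convergence.

converges


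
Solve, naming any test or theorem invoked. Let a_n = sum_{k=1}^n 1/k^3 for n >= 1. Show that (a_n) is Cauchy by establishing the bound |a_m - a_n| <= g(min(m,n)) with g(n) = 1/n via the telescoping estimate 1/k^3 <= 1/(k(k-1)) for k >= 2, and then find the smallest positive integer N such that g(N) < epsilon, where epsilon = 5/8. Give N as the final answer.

For m > n >= 1: |a_m - a_n| = sum_{k=n+1}^m 1/k^3.
Use 1/k^3 <= 1/(k(k-1)) = 1/(k-1) - 1/k for k >= 2 (which holds since k^3 >= k^2 >= k(k-1) for k >= 2):
sum_{k=n+1}^m 1/k^3 <= sum_{k=n+1}^m (1/(k-1) - 1/k) = 1/n - 1/m <= 1/n.
By symmetry the same bound holds with n,m swapped, so |a_m - a_n| <= 1/min(m,n) = g(min(m,n)). Since g(n) -> 0, (a_n) is Cauchy.
Now solve g(N) < 5/8: 1/N < 5/8 <=> N > 1/(5/8) = 8/5.
The smallest integer strictly greater than 8/5 is N = 2.
Check: g(2) = 1/2 < 5/8; g(1) = 1/1 >= 5/8. So N = 2.

2


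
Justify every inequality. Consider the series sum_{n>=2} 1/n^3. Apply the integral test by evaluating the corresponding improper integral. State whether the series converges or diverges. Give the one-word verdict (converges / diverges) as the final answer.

Let f(x) = x^(-3). Then f is positive, continuous, and decreasing on [2, infinity), so the integral test applies.
Compute the improper integral int_{2}^infinity f(x) dx:
  antiderivative F(x) = -1/(2*x^2).
  As x -> infinity, F(x) -> 0 (since p = 3 > 1).
  So int = F(infinity) - F(2) = 0 - (-1/8) = 1/8.
  Finite, so by the integral test, the series converges.

converges


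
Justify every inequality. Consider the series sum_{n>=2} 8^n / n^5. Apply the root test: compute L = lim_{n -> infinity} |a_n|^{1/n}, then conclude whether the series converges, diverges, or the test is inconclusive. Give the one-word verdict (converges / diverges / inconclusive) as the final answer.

Let a_n denote the general term. Form |a_n|^(1/n) and simplify:
|a_n|^(1/n) = 8/n^(5/n)
Take the limit as n -> infinity: L = 8.
Since L = 8 > 1, the root test implies divergence.

diverges


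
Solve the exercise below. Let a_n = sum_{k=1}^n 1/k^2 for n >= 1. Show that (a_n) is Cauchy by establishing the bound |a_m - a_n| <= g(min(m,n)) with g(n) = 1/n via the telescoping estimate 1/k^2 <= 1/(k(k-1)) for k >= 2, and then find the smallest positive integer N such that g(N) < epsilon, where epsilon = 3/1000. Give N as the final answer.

For m > n >= 1: |a_m - a_n| = sum_{k=n+1}^m 1/k^2.
Use 1/k^2 <= 1/(k(k-1)) = 1/(k-1) - 1/k for k >= 2:
sum_{k=n+1}^m 1/k^2 <= sum_{k=n+1}^m (1/(k-1) - 1/k) = 1/n - 1/m <= 1/n.
By symmetry the same bound holds with n,m swapped, so |a_m - a_n| <= 1/min(m,n) = g(min(m,n)). Since g(n) -> 0, (a_n) is Cauchy.
Now solve g(N) < 3/1000: 1/N < 3/1000 <=> N > 1/(3/1000) = 1000/3.
The smallest integer strictly greater than 1000/3 is N = 334.
Check: g(334) = 1/334 < 3/1000; g(333) = 1/333 >= 3/1000. So N = 334.

334


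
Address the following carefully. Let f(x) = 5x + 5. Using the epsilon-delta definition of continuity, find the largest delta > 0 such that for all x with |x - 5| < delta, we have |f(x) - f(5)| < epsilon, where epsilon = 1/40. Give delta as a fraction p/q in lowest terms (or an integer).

We compute f(5) = 5*(5) + 5 = 30.
|f(x) - f(5)| = |5x + 5 - (30)| = |5(x - 5)| = 5|x - 5|.
We need 5|x - 5| < 1/40, i.e. |x - 5| < 1/40 / 5 = 1/200.
So any delta <= 1/200 works. Conversely, if delta > 1/200, then x = 5 + 1/200 satisfies |x - 5| = 1/200 < delta but |f(x) - f(5)| = 5 * 1/200 = 1/40, which is not < 1/40; so no larger delta works.
Hence the largest such delta is 1/200.

1/200


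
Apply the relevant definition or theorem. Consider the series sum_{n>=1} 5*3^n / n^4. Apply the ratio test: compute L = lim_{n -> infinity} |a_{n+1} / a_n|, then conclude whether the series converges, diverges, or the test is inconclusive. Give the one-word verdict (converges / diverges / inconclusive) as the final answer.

Let a_n denote the general term. Form the ratio a_{n+1}/a_n and simplify:
a_{n+1}/a_n = 3*n^4/(n + 1)^4
Take the limit as n -> infinity: L = 3.
Since L = 3 > 1 (or L = infinity), the ratio test implies the series diverges.

diverges


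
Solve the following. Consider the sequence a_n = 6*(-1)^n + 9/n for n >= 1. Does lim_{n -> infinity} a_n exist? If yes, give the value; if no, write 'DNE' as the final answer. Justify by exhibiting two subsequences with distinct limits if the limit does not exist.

Examine the behaviour of a_n along subsequences.
a_{2k} = 6 + 9/(2k) -> 6. a_{2k+1} = -6 + 9/(2k+1) -> -6.
Since these two subsequential limits are 6 and -6, distinct, the full sequence cannot converge (a convergent sequence has all subsequences tending to the same limit). So lim a_n does not exist.

DNE


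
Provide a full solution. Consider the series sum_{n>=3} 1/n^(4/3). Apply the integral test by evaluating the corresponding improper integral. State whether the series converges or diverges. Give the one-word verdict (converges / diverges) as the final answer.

Let f(x) = x^(-4/3). Then f is positive, continuous, and decreasing on [3, infinity), so the integral test applies.
Compute the improper integral int_{3}^infinity f(x) dx:
  antiderivative F(x) = -3/x^(1/3).
  As x -> infinity, F(x) -> 0 (since p = 4/3 > 1).
  So int = F(infinity) - F(3) = 0 - (-3^(2/3)) = 3^(2/3).
  Finite, so by the integral test, the series converges.

converges


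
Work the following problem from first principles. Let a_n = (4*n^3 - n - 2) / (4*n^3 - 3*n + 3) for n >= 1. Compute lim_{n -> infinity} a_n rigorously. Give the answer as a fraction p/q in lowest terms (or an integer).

Divide numerator and denominator by n^3, the highest power:
numerator / n^3 = 4 - 1/n^2 - 2/n^3
denominator / n^3 = 4 - 3/n^2 + 3/n^3
As n -> infinity, all terms of the form c/n^k (k >= 1) tend to 0.
So numerator / n^3 -> 4 and denominator / n^3 -> 4.
Therefore lim a_n = 1.

1


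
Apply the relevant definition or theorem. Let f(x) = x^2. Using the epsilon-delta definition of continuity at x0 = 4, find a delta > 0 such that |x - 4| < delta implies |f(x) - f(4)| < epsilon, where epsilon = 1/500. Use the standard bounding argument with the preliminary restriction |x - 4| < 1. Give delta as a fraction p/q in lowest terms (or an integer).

Factor: |x^2 - (4)^2| = |x - 4| * |x + 4|.
Impose |x - 4| < 1 first. Then |x + 4| = |(x - 4) + 2*(4)| <= |x - 4| + 2*|4| < 1 + 8 = 9.
So |x^2 - (4)^2| < delta * 9.
We need delta * 9 <= 1/500, i.e. delta <= 1/500/9 = 1/4500.
Since 1/4500 < 1, this is tighter than 1; take delta = 1/4500.
So delta = 1/4500 works.

1/4500


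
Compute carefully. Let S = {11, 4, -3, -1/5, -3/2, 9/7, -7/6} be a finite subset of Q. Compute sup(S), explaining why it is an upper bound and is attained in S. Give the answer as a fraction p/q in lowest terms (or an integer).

S is finite, so sup(S) = max(S).
Sorted decreasing:
11, 4, 9/7, -1/5, -7/6, -3/2, -3
The extremum is 11.
For every x in S, x <= 11. And 11 is in S, so it is attained.
Therefore sup(S) = 11.

11


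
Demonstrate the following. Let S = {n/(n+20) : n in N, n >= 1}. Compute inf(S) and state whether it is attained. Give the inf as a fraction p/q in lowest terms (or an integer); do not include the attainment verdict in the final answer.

Analysis:
- Values: 1/21, 1/11, 3/23, 1/6, ... strictly increasing.
- Minimum is 1/21 (n=1); inf = 1/21 (attained).
- n/(n+20) = 1 - 20/(n+20) -> 1 from below as n -> infinity, and never equals 1.
- So sup = 1 (not attained).
Conclusion: inf(S) = 1/21, attained in S.

1/21


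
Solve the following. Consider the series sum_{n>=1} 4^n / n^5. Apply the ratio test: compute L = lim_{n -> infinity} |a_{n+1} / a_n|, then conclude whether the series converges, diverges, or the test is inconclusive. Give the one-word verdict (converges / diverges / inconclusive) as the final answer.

Let a_n denote the general term. Form the ratio a_{n+1}/a_n and simplify:
a_{n+1}/a_n = 4*n^5/(n + 1)^5
Take the limit as n -> infinity: L = 4.
Since L = 4 > 1 (or L = infinity), the ratio test implies the series diverges.

diverges


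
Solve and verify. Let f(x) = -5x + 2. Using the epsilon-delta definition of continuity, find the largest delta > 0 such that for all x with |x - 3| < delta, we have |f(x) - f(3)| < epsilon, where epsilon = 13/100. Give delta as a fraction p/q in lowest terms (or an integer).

We compute f(3) = -5*(3) + 2 = -13.
|f(x) - f(3)| = |-5x + 2 - (-13)| = |-5(x - 3)| = 5|x - 3|.
We need 5|x - 3| < 13/100, i.e. |x - 3| < 13/100 / 5 = 13/500.
So any delta <= 13/500 works. Conversely, if delta > 13/500, then x = 3 + 13/500 satisfies |x - 3| = 13/500 < delta but |f(x) - f(3)| = 5 * 13/500 = 13/100, which is not < 13/100; so no larger delta works.
Hence the largest such delta is 13/500.

13/500


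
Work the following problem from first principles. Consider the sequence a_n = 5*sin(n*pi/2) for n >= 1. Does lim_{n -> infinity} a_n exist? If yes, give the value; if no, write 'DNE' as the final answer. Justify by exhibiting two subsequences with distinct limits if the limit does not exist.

Examine the behaviour of a_n along subsequences.
a_{4k+1} = 5*sin(pi/2 + 2k*pi) = 5 -> 5. a_{4k+3} = 5*sin(3pi/2 + 2k*pi) = -5 -> -5.
Since these two subsequential limits are 5 and -5, distinct, the full sequence cannot converge (a convergent sequence has all subsequences tending to the same limit). So lim a_n does not exist.

DNE


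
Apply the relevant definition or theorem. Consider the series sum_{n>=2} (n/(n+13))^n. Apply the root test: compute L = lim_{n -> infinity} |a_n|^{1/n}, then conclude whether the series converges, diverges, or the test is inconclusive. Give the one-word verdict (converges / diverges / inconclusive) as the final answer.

Let a_n denote the general term. Form |a_n|^(1/n) and simplify:
|a_n|^(1/n) = n/(n + 13)
Take the limit as n -> infinity: L = 1.
Since L = 1, the root test is inconclusive. (In fact a_n = (n/(n+13))^n -> e^(-13) != 0, so the nth-term test shows divergence; but the root test itself gives no conclusion.)

inconclusive


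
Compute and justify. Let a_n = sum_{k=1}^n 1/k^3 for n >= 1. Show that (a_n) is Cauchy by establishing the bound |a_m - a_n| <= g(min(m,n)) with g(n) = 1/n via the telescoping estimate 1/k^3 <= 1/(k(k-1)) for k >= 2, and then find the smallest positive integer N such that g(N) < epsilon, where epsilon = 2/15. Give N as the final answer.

For m > n >= 1: |a_m - a_n| = sum_{k=n+1}^m 1/k^3.
Use 1/k^3 <= 1/(k(k-1)) = 1/(k-1) - 1/k for k >= 2 (which holds since k^3 >= k^2 >= k(k-1) for k >= 2):
sum_{k=n+1}^m 1/k^3 <= sum_{k=n+1}^m (1/(k-1) - 1/k) = 1/n - 1/m <= 1/n.
By symmetry the same bound holds with n,m swapped, so |a_m - a_n| <= 1/min(m,n) = g(min(m,n)). Since g(n) -> 0, (a_n) is Cauchy.
Now solve g(N) < 2/15: 1/N < 2/15 <=> N > 1/(2/15) = 15/2.
The smallest integer strictly greater than 15/2 is N = 8.
Check: g(8) = 1/8 < 2/15; g(7) = 1/7 >= 2/15. So N = 8.

8


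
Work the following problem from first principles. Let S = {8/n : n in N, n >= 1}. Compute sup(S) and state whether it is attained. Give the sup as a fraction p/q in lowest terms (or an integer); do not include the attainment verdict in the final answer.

Analysis:
- Values: 8, 4, 8/3, 2, ... strictly decreasing.
- The maximum is 8 (n=1); sup = 8 (attained).
- The set is bounded below by 0; 8/n -> 0 so 0 is the greatest lower bound.
- 0 is not in the set, so inf = 0 is not attained.
Conclusion: sup(S) = 8, attained in S.

8


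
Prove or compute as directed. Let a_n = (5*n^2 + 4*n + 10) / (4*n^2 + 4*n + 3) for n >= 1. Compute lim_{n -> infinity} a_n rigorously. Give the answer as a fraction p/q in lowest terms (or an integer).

Divide numerator and denominator by n^2, the highest power:
numerator / n^2 = 5 + 4/n + 10/n^2
denominator / n^2 = 4 + 4/n + 3/n^2
As n -> infinity, all terms of the form c/n^k (k >= 1) tend to 0.
So numerator / n^2 -> 5 and denominator / n^2 -> 4.
Therefore lim a_n = 5/4.

5/4


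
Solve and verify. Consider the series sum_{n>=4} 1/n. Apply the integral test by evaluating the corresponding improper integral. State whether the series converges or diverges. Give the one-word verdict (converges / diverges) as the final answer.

Let f(x) = 1/x. Then f is positive, continuous, and decreasing on [4, infinity), so the integral test applies.
Compute the improper integral int_{4}^infinity f(x) dx:
  antiderivative F(x) = log(x).
  As x -> infinity, log(x) -> infinity.
  So int = infinity - log(4) = infinity. By the integral test, the series diverges.

diverges


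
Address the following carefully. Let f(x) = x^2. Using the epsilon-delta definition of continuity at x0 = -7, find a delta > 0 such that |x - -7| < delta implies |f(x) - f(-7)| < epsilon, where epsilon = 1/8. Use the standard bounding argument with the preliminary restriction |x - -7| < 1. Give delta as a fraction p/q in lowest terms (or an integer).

Factor: |x^2 - (-7)^2| = |x - -7| * |x + -7|.
Impose |x - -7| < 1 first. Then |x + -7| = |(x - -7) + 2*(-7)| <= |x - -7| + 2*|-7| < 1 + 14 = 15.
So |x^2 - (-7)^2| < delta * 15.
We need delta * 15 <= 1/8, i.e. delta <= 1/8/15 = 1/120.
Since 1/120 < 1, this is tighter than 1; take delta = 1/120.
So delta = 1/120 works.

1/120


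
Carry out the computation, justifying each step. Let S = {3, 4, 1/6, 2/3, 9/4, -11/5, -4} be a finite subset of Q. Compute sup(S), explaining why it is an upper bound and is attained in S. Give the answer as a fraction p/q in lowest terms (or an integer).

S is finite, so sup(S) = max(S).
Sorted decreasing:
4, 3, 9/4, 2/3, 1/6, -11/5, -4
The extremum is 4.
For every x in S, x <= 4. And 4 is in S, so it is attained.
Therefore sup(S) = 4.

4


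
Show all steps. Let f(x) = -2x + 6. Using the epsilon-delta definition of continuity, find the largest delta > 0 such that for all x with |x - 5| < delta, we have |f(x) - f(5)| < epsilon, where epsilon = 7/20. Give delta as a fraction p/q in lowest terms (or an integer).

We compute f(5) = -2*(5) + 6 = -4.
|f(x) - f(5)| = |-2x + 6 - (-4)| = |-2(x - 5)| = 2|x - 5|.
We need 2|x - 5| < 7/20, i.e. |x - 5| < 7/20 / 2 = 7/40.
So any delta <= 7/40 works. Conversely, if delta > 7/40, then x = 5 + 7/40 satisfies |x - 5| = 7/40 < delta but |f(x) - f(5)| = 2 * 7/40 = 7/20, which is not < 7/20; so no larger delta works.
Hence the largest such delta is 7/40.

7/40


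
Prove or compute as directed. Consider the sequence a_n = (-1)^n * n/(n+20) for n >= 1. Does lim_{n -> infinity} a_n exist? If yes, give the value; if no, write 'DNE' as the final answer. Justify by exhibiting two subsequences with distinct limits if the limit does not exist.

Examine the behaviour of a_n along subsequences.
a_{2k} = 2k/(2k+20) -> 1. a_{2k+1} = -(2k+1)/(2k+21) -> -1.
Since these two subsequential limits are 1 and -1, distinct, the full sequence cannot converge (a convergent sequence has all subsequences tending to the same limit). So lim a_n does not exist.

DNE


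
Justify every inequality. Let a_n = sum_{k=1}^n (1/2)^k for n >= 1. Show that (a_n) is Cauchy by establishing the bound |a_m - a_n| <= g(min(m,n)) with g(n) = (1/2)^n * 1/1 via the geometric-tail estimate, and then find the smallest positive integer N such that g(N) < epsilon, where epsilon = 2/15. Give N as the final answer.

For m > n >= 1: |a_m - a_n| = sum_{k=n+1}^m (1/2)^k < sum_{k=n+1}^infinity (1/2)^k = (1/2)^(n+1) / (1 - 1/2) = (1/2)^n * (1/2) * (2/1) = (1/2)^n * 1/1.
So g(n) = (1/2)^n / 1. Since g(n) -> 0, (a_n) is Cauchy.
Now solve g(N) < 2/15: (1/2)^N / 1 < 2/15 <=> 2^N > 1 / (1 * 2/15) = 15/2.
Check powers of 2: 2^2 = 4 <= 15/2, 2^3 = 8 > 15/2.
So the smallest such N is 3. Check: g(3) = 1/(1 * 8) = 1/8 < 2/15.

3


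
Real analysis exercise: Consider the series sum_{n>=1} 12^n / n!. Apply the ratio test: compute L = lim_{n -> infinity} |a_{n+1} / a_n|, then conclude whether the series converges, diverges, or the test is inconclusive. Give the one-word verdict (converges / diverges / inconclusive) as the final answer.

Let a_n denote the general term. Form the ratio a_{n+1}/a_n and simplify:
a_{n+1}/a_n = 12/(n + 1)
Take the limit as n -> infinity: L = 0.
Since L = 0 < 1, the ratio test implies the series converges.

converges


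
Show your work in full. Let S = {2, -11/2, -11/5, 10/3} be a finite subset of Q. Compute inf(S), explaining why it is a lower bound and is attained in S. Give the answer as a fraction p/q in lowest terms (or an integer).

S is finite, so inf(S) = min(S).
Sorted increasing:
-11/2, -11/5, 2, 10/3
The extremum is -11/2.
For every x in S, x >= -11/2. And -11/2 is in S, so it is attained.
Therefore inf(S) = -11/2.

-11/2


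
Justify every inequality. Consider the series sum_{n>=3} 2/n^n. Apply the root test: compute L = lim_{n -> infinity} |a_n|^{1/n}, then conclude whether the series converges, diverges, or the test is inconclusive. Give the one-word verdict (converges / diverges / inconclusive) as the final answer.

Let a_n denote the general term. Form |a_n|^(1/n) and simplify:
|a_n|^(1/n) = 2^(1/n)/n
Take the limit as n -> infinity: L = 0.
Since L = 0 < 1, the root test implies convergence.

converges


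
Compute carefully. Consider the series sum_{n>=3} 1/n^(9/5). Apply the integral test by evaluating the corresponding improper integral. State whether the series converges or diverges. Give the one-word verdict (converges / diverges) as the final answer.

Let f(x) = x^(-9/5). Then f is positive, continuous, and decreasing on [3, infinity), so the integral test applies.
Compute the improper integral int_{3}^infinity f(x) dx:
  antiderivative F(x) = -5/(4*x^(4/5)).
  As x -> infinity, F(x) -> 0 (since p = 9/5 > 1).
  So int = F(infinity) - F(3) = 0 - (-5*3^(1/5)/12) = 5*3^(1/5)/12.
  Finite, so by the integral test, the series converges.

converges


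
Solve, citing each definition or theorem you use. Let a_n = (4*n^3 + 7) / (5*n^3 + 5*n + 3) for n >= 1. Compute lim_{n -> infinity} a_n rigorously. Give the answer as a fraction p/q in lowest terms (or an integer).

Divide numerator and denominator by n^3, the highest power:
numerator / n^3 = 4 + 7/n^3
denominator / n^3 = 5 + 5/n^2 + 3/n^3
As n -> infinity, all terms of the form c/n^k (k >= 1) tend to 0.
So numerator / n^3 -> 4 and denominator / n^3 -> 5.
Therefore lim a_n = 4/5.

4/5


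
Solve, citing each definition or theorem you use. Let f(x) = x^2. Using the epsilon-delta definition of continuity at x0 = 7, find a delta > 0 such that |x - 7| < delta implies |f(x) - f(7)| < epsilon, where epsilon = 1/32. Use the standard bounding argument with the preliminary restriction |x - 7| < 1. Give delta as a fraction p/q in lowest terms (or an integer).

Factor: |x^2 - (7)^2| = |x - 7| * |x + 7|.
Impose |x - 7| < 1 first. Then |x + 7| = |(x - 7) + 2*(7)| <= |x - 7| + 2*|7| < 1 + 14 = 15.
So |x^2 - (7)^2| < delta * 15.
We need delta * 15 <= 1/32, i.e. delta <= 1/32/15 = 1/480.
Since 1/480 < 1, this is tighter than 1; take delta = 1/480.
So delta = 1/480 works.

1/480


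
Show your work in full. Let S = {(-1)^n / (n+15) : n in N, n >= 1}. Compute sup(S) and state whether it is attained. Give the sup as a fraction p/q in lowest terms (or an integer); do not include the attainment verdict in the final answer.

Analysis:
- Values: -1/16, 1/17, -1/18, 1/19, -1/20, ...
- Positive terms (even n): 1/(2+15), 1/(4+15), ... decreasing -> max = 1/17 (n=2).
- Negative terms (odd n): -1/(1+15), -1/(3+15), ... increasing -> min = -1/16 (n=1).
- So sup = 1/17 (attained at n=2); inf = -1/16 (attained at n=1).
Conclusion: sup(S) = 1/17, attained in S.

1/17


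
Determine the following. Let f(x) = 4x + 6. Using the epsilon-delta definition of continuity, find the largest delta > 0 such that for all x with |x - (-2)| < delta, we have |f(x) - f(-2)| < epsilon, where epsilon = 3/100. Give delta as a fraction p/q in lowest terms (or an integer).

We compute f(-2) = 4*(-2) + 6 = -2.
|f(x) - f(-2)| = |4x + 6 - (-2)| = |4(x - (-2))| = 4|x - (-2)|.
We need 4|x - (-2)| < 3/100, i.e. |x - (-2)| < 3/100 / 4 = 3/400.
So any delta <= 3/400 works. Conversely, if delta > 3/400, then x = -2 + 3/400 satisfies |x - (-2)| = 3/400 < delta but |f(x) - f(-2)| = 4 * 3/400 = 3/100, which is not < 3/100; so no larger delta works.
Hence the largest such delta is 3/400.

3/400


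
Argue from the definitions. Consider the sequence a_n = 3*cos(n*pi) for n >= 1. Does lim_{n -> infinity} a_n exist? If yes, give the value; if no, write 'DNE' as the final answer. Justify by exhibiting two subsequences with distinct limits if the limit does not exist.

Examine the behaviour of a_n along subsequences.
cos(n*pi) = (-1)^n, so a_n = 3*(-1)^n. a_{2k} = 3 -> 3. a_{2k+1} = -3 -> -3.
Since these two subsequential limits are 3 and -3, distinct, the full sequence cannot converge (a convergent sequence has all subsequences tending to the same limit). So lim a_n does not exist.

DNE


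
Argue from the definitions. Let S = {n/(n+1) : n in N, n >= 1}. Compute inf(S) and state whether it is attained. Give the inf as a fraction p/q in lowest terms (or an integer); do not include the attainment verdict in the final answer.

Analysis:
- Values: 1/2, 2/3, 3/4, 4/5, ... strictly increasing.
- Minimum is 1/2 (n=1); inf = 1/2 (attained).
- n/(n+1) = 1 - 1/(n+1) -> 1 from below as n -> infinity, and never equals 1.
- So sup = 1 (not attained).
Conclusion: inf(S) = 1/2, attained in S.

1/2


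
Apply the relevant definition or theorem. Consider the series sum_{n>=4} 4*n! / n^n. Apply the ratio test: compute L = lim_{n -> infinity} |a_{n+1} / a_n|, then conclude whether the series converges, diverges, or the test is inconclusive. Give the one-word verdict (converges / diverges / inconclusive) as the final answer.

Let a_n denote the general term. Form the ratio a_{n+1}/a_n and simplify:
a_{n+1}/a_n = (n/(n + 1))^n
Take the limit as n -> infinity: L = exp(-1).
Since L = exp(-1) < 1, the ratio test implies the series converges.

converges


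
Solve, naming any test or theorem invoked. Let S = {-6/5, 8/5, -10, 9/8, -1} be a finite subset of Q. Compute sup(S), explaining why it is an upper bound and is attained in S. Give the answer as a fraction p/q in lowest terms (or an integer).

S is finite, so sup(S) = max(S).
Sorted decreasing:
8/5, 9/8, -1, -6/5, -10
The extremum is 8/5.
For every x in S, x <= 8/5. And 8/5 is in S, so it is attained.
Therefore sup(S) = 8/5.

8/5


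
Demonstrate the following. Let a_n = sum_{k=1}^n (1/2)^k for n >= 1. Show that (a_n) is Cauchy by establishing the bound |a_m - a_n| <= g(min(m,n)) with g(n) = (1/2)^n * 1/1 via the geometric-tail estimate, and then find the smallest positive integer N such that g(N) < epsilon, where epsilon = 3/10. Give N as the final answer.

For m > n >= 1: |a_m - a_n| = sum_{k=n+1}^m (1/2)^k < sum_{k=n+1}^infinity (1/2)^k = (1/2)^(n+1) / (1 - 1/2) = (1/2)^n * (1/2) * (2/1) = (1/2)^n * 1/1.
So g(n) = (1/2)^n / 1. Since g(n) -> 0, (a_n) is Cauchy.
Now solve g(N) < 3/10: (1/2)^N / 1 < 3/10 <=> 2^N > 1 / (1 * 3/10) = 10/3.
Check powers of 2: 2^1 = 2 <= 10/3, 2^2 = 4 > 10/3.
So the smallest such N is 2. Check: g(2) = 1/(1 * 4) = 1/4 < 3/10.

2


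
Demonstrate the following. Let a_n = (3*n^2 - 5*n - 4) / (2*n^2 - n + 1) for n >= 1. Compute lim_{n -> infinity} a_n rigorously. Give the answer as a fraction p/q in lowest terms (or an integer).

Divide numerator and denominator by n^2, the highest power:
numerator / n^2 = 3 - 5/n - 4/n^2
denominator / n^2 = 2 - 1/n + n^(-2)
As n -> infinity, all terms of the form c/n^k (k >= 1) tend to 0.
So numerator / n^2 -> 3 and denominator / n^2 -> 2.
Therefore lim a_n = 3/2.

3/2


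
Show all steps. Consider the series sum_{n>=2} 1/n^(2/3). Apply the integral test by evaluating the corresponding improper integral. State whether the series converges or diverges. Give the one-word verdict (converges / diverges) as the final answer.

Let f(x) = x^(-2/3). Then f is positive, continuous, and decreasing on [2, infinity), so the integral test applies.
Compute the improper integral int_{2}^infinity f(x) dx:
  antiderivative F(x) = 3*x^(1/3).
  As x -> infinity, F(x) -> infinity (since p = 2/3 < 1).
  So the integral diverges. By the integral test, the series diverges.

diverges
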